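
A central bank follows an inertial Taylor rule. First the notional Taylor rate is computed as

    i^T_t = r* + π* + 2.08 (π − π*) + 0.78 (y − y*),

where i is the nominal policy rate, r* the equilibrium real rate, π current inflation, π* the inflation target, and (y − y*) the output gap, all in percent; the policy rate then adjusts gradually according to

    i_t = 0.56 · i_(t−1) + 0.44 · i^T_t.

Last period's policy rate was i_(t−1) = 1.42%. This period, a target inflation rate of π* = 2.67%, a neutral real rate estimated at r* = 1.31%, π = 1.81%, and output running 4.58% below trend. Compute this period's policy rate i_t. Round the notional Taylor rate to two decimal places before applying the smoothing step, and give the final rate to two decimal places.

0.19%

Output 4.58% below potential → (y − y*) = -4.58.
i^T_t = 1.31 + 2.67 + 2.08 × (1.81 − 2.67) + 0.78 × (-4.58)
   = 1.31 + 2.67 − 1.7888 − 3.5724 = -1.38
i_t = 0.56 × 1.42 + 0.44 × (-1.38) = 0.7952 − 0.6072 = 0.19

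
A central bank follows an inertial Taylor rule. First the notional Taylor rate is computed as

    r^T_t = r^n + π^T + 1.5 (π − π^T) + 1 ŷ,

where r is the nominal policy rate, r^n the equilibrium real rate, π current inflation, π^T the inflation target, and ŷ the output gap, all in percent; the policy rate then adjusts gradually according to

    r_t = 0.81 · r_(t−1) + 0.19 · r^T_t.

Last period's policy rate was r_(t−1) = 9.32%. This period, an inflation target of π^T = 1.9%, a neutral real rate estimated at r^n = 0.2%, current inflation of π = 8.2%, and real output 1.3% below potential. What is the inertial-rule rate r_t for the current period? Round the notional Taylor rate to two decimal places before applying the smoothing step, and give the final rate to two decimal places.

Output 1.3% below potential → ŷ = -1.3.
r^T_t = 0.2 + 1.9 + 1.5 × (8.2 − 1.9) + 1 × (-1.3)
   = 0.2 + 1.9 + 9.45 − 1.3 = 10.25
r_t = 0.81 × 9.32 + 0.19 × 10.25 = 7.5492 + 1.9475 = 9.50

9.50%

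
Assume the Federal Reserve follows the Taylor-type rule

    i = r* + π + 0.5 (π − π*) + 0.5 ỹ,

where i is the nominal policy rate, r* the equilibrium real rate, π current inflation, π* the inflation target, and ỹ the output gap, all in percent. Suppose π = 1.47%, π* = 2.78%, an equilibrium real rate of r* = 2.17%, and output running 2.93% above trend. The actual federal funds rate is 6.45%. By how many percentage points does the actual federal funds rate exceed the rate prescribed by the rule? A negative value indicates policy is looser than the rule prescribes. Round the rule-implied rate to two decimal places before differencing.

2.00 pp

Output 2.93% above potential → ỹ = 2.93.
i = 2.17 + 1.47 + 0.5 × (1.47 − 2.78) + 0.5 × 2.93
   = 2.17 + 1.47 − 0.655 + 1.465 = 4.45
Deviation = 6.45 − 4.45 = 2.00 pp.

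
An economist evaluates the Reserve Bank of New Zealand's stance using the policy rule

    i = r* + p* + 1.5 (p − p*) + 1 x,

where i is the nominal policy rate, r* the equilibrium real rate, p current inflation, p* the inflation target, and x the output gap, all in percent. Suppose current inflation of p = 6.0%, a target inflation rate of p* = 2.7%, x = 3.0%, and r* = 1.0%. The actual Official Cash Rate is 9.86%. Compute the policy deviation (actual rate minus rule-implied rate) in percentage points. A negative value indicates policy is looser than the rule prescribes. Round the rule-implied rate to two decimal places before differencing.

i = 1.0 + 2.7 + 1.5 × (6.0 − 2.7) + 1 × 3.0
   = 1.0 + 2.7 + 4.95 + 3 = 11.65
Deviation = 9.86 − 11.65 = -1.79 pp.

-1.79 pp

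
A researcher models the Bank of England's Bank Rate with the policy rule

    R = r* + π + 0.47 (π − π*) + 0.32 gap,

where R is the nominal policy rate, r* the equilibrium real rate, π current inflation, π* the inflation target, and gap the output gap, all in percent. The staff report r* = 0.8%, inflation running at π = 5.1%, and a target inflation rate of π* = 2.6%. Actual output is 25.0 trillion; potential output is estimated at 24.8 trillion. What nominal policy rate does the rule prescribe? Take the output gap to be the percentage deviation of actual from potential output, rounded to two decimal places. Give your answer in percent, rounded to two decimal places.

7.33%

Output gap = 100 × (25.0 − 24.8) / 24.8 = 0.81%.
R = 0.80 + 5.10 + 0.47 × (5.10 − 2.60) + 0.32 × 0.81
   = 0.80 + 5.1 + 1.175 + 0.2592 = 7.33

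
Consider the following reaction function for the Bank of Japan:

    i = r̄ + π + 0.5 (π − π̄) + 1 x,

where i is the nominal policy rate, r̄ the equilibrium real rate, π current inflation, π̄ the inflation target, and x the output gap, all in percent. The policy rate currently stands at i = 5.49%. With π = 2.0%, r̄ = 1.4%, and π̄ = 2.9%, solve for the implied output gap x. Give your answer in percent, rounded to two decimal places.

1 x = 5.49 − 1.4 − 2.0 − 0.5 × (2.0 − 2.9) = 2.54
x = 2.54 / 1 = 2.54

2.54%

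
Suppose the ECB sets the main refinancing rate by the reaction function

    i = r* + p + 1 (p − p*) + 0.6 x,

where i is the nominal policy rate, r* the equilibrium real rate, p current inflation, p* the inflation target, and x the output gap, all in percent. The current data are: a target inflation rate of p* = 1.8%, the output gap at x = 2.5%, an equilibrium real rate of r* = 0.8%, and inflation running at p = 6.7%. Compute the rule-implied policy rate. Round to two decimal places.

i = 0.8 + 6.7 + 1 × (6.7 − 1.8) + 0.6 × 2.5
   = 0.8 + 6.7 + 4.9 + 1.5 = 13.90

13.90%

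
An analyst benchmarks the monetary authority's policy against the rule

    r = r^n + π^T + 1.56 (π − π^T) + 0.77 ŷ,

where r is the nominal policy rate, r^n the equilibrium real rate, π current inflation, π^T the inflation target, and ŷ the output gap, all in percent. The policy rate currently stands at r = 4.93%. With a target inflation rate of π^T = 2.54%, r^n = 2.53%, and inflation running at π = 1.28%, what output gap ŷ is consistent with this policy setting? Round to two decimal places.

0.77 ŷ = 4.93 − 2.53 − 2.54 − 1.56 × (1.28 − 2.54) = 1.8256
ŷ = 1.8256 / 0.77 = 2.37

2.37%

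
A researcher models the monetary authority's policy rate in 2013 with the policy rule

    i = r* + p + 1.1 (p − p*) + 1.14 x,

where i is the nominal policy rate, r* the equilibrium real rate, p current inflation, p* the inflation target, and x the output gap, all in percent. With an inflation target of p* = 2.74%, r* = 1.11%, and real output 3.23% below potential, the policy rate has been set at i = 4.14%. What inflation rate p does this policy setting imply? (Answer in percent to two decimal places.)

Output 3.23% below potential → x = -3.23.
Collecting p: i = r* + (1 + 1.1) p − 1.1 p* + 1.14 x
2.1 p = 4.14 − 1.11 + 1.1 × 2.74 − 1.14 × (-3.23) = 9.7262
p = 9.7262 / 2.1 = 4.63

4.63%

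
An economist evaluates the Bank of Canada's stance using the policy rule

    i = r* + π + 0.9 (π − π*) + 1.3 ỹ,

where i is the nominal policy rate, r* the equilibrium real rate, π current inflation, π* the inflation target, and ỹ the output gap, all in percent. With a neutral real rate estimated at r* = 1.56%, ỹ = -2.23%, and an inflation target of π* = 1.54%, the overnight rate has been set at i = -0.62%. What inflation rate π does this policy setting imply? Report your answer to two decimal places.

Collecting π: i = r* + (1 + 0.9) π − 0.9 π* + 1.3 ỹ
1.9 π = -0.62 − 1.56 + 0.9 × 1.54 − 1.3 × (-2.23) = 2.105
π = 2.105 / 1.9 = 1.11

1.11%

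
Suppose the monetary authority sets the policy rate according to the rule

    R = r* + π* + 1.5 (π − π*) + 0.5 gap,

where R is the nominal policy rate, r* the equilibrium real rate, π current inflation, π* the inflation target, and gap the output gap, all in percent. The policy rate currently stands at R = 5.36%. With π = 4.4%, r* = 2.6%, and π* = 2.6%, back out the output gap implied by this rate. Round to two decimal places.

0.5 gap = 5.36 − 2.6 − 2.6 − 1.5 × (4.4 − 2.6) = -2.54
gap = -2.54 / 0.5 = -5.08

-5.08%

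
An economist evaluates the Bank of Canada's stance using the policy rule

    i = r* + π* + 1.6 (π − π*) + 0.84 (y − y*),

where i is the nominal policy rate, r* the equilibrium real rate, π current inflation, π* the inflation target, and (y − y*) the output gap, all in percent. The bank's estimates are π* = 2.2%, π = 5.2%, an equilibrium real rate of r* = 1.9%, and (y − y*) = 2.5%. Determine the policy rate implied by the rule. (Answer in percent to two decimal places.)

11.00%

i = 1.9 + 2.2 + 1.6 × (5.2 − 2.2) + 0.84 × 2.5
   = 1.9 + 2.2 + 4.8 + 2.1 = 11.00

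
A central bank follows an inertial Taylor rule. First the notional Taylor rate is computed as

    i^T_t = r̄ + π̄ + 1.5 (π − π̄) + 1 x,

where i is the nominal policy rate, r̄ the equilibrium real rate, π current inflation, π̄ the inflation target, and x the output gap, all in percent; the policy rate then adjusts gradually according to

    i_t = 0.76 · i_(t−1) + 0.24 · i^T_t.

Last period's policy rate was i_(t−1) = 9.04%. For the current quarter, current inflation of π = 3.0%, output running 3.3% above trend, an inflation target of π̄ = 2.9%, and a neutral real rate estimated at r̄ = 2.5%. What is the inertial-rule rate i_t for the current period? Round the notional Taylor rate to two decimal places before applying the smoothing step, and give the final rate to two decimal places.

Output 3.3% above potential → x = 3.3.
i^T_t = 2.5 + 2.9 + 1.5 × (3.0 − 2.9) + 1 × 3.3
   = 2.5 + 2.9 + 0.15 + 3.3 = 8.85
i_t = 0.76 × 9.04 + 0.24 × 8.85 = 6.8704 + 2.124 = 8.99

8.99%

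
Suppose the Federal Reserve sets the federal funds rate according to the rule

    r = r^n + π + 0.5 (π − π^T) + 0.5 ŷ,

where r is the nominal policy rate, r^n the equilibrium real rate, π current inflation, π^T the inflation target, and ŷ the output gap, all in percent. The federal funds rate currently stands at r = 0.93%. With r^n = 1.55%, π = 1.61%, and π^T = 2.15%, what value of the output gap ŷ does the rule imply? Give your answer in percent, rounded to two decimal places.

0.5 ŷ = 0.93 − 1.55 − 1.61 − 0.5 × (1.61 − 2.15) = -1.96
ŷ = -1.96 / 0.5 = -3.92

-3.92%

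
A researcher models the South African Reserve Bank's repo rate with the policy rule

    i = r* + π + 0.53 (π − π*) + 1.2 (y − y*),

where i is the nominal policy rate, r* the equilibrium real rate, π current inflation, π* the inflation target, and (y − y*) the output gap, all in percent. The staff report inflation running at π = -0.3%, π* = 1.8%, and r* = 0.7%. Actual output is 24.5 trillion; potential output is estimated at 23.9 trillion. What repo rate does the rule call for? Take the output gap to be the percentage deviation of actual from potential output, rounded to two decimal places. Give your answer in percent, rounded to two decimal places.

Output gap = 100 × (24.5 − 23.9) / 23.9 = 2.51%.
i = 0.70 + (-0.30) + 0.53 × (-0.30 − 1.80) + 1.2 × 2.51
   = 0.70 − 0.3 − 1.113 + 3.012 = 2.30

2.30%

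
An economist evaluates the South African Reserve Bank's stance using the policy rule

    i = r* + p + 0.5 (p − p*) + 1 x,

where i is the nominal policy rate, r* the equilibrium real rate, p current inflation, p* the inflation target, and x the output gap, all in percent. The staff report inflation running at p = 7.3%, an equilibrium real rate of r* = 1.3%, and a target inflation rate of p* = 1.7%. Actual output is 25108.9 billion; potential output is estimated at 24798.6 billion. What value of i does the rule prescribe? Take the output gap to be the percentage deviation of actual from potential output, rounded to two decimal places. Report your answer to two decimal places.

12.65%

Output gap = 100 × (25108.9 − 24798.6) / 24798.6 = 1.25%.
i = 1.30 + 7.30 + 0.5 × (7.30 − 1.70) + 1 × 1.25
   = 1.30 + 7.3 + 2.8 + 1.25 = 12.65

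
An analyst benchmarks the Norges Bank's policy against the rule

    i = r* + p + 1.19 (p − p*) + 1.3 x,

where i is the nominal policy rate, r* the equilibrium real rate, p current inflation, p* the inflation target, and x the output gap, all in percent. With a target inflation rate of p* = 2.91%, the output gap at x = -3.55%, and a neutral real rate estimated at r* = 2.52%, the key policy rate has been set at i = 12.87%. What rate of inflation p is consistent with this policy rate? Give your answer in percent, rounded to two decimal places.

Collecting p: i = r* + (1 + 1.19) p − 1.19 p* + 1.3 x
2.19 p = 12.87 − 2.52 + 1.19 × 2.91 − 1.3 × (-3.55) = 18.4279
p = 18.4279 / 2.19 = 8.41

8.41%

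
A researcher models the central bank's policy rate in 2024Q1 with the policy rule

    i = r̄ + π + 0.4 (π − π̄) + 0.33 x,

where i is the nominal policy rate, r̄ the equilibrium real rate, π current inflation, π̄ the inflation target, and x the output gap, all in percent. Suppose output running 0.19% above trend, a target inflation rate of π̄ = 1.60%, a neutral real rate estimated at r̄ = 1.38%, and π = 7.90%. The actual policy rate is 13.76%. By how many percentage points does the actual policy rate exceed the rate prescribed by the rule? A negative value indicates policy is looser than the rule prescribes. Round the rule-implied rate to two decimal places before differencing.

Output 0.19% above potential → x = 0.19.
i = 1.38 + 7.90 + 0.4 × (7.90 − 1.60) + 0.33 × 0.19
   = 1.38 + 7.9 + 2.52 + 0.0627 = 11.86
Deviation = 13.76 − 11.86 = 1.90 pp.

1.90 pp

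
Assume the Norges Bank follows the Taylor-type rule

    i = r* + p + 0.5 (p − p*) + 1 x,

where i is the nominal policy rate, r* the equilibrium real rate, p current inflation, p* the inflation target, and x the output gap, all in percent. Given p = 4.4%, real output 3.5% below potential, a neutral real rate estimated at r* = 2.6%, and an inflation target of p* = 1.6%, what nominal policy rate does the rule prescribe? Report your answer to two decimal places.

4.90%

Output 3.5% below potential → x = -3.5.
i = 2.6 + 4.4 + 0.5 × (4.4 − 1.6) + 1 × (-3.5)
   = 2.6 + 4.4 + 1.4 − 3.5 = 4.90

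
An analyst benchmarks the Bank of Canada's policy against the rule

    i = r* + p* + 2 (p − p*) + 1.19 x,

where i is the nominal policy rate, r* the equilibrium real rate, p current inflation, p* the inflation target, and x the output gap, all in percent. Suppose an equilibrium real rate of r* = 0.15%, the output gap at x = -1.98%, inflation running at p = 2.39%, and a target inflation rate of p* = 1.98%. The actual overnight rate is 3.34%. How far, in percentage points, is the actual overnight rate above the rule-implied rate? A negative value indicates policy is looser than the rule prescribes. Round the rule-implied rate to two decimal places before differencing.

2.75 pp

i = 0.15 + 1.98 + 2 × (2.39 − 1.98) + 1.19 × (-1.98)
   = 0.15 + 1.98 + 0.82 − 2.3562 = 0.59
Deviation = 3.34 − 0.59 = 2.75 pp.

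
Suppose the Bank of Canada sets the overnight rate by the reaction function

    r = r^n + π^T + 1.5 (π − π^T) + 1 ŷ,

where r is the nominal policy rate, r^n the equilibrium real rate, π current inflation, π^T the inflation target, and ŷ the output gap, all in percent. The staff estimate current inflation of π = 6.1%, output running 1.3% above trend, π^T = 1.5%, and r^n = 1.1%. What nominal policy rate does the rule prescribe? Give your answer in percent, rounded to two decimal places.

Output 1.3% above potential → ŷ = 1.3.
r = 1.1 + 1.5 + 1.5 × (6.1 − 1.5) + 1 × 1.3
   = 1.1 + 1.5 + 6.9 + 1.3 = 10.80

10.80%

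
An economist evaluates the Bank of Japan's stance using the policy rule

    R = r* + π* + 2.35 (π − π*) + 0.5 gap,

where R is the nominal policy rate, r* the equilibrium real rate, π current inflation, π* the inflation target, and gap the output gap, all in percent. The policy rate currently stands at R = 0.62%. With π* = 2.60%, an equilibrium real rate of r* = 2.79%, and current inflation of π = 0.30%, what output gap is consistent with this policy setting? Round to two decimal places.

0.5 gap = 0.62 − 2.79 − 2.60 − 2.35 × (0.30 − 2.60) = 0.635
gap = 0.635 / 0.5 = 1.27

1.27%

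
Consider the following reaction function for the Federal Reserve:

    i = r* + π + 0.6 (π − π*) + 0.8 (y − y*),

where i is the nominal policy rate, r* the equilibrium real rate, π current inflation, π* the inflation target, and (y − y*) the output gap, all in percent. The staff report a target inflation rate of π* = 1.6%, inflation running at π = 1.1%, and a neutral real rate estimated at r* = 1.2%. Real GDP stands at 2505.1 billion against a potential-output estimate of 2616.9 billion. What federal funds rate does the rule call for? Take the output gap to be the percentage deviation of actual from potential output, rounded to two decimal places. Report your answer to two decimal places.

-1.42%

Output gap = 100 × (2505.1 − 2616.9) / 2616.9 = -4.27%.
i = 1.20 + 1.10 + 0.6 × (1.10 − 1.60) + 0.8 × (-4.27)
   = 1.20 + 1.1 − 0.3 − 3.416 = -1.42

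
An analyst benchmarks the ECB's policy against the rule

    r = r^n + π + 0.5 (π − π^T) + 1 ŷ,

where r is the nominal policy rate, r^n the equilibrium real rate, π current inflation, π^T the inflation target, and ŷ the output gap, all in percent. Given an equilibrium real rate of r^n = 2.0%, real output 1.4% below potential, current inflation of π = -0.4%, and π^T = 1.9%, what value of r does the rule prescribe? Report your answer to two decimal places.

Output 1.4% below potential → ŷ = -1.4.
r = 2.0 + (-0.4) + 0.5 × (-0.4 − 1.9) + 1 × (-1.4)
   = 2.0 − 0.4 − 1.15 − 1.4 = -0.95

-0.95%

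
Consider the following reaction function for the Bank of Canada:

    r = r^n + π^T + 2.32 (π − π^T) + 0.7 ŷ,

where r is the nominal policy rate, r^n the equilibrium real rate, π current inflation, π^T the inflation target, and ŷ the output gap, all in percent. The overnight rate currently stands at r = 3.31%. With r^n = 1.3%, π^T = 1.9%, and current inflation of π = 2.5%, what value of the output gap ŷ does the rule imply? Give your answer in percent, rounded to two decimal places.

0.7 ŷ = 3.31 − 1.3 − 1.9 − 2.32 × (2.5 − 1.9) = -1.282
ŷ = -1.282 / 0.7 = -1.83

-1.83%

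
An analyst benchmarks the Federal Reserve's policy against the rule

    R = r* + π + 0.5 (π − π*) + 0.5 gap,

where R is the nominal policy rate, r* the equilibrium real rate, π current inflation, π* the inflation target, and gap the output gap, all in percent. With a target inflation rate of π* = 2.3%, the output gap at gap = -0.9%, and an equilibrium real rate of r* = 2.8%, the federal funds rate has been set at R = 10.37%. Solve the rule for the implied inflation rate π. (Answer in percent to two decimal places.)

Collecting π: R = r* + (1 + 0.5) π − 0.5 π* + 0.5 gap
1.5 π = 10.37 − 2.8 + 0.5 × 2.3 − 0.5 × (-0.9) = 9.17
π = 9.17 / 1.5 = 6.11

6.11%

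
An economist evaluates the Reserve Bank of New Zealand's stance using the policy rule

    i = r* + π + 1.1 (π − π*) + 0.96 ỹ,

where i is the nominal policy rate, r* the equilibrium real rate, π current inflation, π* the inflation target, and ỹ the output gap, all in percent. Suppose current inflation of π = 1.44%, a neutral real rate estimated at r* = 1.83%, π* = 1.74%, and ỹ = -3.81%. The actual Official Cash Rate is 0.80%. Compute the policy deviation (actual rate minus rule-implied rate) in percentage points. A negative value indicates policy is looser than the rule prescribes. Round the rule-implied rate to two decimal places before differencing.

i = 1.83 + 1.44 + 1.1 × (1.44 − 1.74) + 0.96 × (-3.81)
   = 1.83 + 1.44 − 0.33 − 3.6576 = -0.72
Deviation = 0.80 − (-0.72) = 1.52 pp.

1.52 pp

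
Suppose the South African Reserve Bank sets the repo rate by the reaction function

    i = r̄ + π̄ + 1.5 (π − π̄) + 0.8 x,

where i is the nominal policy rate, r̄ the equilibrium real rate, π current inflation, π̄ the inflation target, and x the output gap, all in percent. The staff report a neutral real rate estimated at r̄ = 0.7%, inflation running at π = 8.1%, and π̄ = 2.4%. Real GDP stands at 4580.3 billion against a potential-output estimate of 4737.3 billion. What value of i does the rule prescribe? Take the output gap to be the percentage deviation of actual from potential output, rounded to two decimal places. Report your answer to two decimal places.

9.00%

Output gap = 100 × (4580.3 − 4737.3) / 4737.3 = -3.31%.
i = 0.70 + 2.40 + 1.5 × (8.10 − 2.40) + 0.8 × (-3.31)
   = 0.70 + 2.4 + 8.55 − 2.648 = 9.00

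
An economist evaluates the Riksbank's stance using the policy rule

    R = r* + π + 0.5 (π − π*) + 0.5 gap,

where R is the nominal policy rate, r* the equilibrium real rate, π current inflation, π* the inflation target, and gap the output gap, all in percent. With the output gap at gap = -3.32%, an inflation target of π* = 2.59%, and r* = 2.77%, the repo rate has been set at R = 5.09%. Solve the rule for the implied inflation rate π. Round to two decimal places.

Collecting π: R = r* + (1 + 0.5) π − 0.5 π* + 0.5 gap
1.5 π = 5.09 − 2.77 + 0.5 × 2.59 − 0.5 × (-3.32) = 5.275
π = 5.275 / 1.5 = 3.52

3.52%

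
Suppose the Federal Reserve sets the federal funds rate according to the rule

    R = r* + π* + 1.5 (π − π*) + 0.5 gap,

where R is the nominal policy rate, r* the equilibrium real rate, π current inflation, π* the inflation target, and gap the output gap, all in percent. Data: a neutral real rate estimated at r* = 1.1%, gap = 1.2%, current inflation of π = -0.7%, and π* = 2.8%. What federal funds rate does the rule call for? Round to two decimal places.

-0.75%

R = 1.1 + 2.8 + 1.5 × (-0.7 − 2.8) + 0.5 × 1.2
   = 1.1 + 2.8 − 5.25 + 0.6 = -0.75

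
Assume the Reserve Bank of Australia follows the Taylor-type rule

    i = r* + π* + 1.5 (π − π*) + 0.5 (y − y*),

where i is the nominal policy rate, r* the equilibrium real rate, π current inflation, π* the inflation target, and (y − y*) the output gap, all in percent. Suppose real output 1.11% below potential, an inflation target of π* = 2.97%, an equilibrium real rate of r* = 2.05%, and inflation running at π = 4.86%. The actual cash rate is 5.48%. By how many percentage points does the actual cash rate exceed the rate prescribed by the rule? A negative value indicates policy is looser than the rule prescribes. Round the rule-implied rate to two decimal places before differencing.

Output 1.11% below potential → (y − y*) = -1.11.
i = 2.05 + 2.97 + 1.5 × (4.86 − 2.97) + 0.5 × (-1.11)
   = 2.05 + 2.97 + 2.835 − 0.555 = 7.30
Deviation = 5.48 − 7.30 = -1.82 pp.

-1.82 pp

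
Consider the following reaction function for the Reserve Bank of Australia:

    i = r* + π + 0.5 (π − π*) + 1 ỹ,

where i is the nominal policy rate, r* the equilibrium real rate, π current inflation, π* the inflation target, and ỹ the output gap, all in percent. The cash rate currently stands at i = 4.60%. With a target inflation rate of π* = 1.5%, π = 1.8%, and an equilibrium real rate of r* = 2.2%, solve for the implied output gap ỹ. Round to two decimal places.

1 ỹ = 4.60 − 2.2 − 1.8 − 0.5 × (1.8 − 1.5) = 0.45
ỹ = 0.45 / 1 = 0.45

0.45%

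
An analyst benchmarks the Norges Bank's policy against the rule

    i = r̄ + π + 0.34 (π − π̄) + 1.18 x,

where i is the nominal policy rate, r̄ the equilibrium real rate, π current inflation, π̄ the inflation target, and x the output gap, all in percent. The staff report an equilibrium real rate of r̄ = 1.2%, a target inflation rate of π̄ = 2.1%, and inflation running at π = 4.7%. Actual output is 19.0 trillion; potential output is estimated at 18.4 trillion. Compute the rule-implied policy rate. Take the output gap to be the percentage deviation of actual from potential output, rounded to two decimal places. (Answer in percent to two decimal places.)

Output gap = 100 × (19.0 − 18.4) / 18.4 = 3.26%.
i = 1.20 + 4.70 + 0.34 × (4.70 − 2.10) + 1.18 × 3.26
   = 1.20 + 4.7 + 0.884 + 3.8468 = 10.63

10.63%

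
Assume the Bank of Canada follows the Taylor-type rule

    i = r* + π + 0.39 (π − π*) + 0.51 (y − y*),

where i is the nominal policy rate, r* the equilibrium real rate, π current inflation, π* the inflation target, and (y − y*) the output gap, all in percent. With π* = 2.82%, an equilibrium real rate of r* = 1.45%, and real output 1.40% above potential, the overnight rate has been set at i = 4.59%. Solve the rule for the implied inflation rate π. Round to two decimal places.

2.54%

Output 1.40% above potential → (y − y*) = 1.40.
Collecting π: i = r* + (1 + 0.39) π − 0.39 π* + 0.51 (y − y*)
1.39 π = 4.59 − 1.45 + 0.39 × 2.82 − 0.51 × 1.40 = 3.5258
π = 3.5258 / 1.39 = 2.54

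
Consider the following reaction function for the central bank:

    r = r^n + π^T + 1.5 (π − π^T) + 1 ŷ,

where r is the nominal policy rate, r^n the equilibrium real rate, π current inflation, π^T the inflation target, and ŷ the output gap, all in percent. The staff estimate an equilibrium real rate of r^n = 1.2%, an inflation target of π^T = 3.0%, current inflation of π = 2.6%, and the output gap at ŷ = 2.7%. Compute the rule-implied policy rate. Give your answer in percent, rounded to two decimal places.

r = 1.2 + 3.0 + 1.5 × (2.6 − 3.0) + 1 × 2.7
   = 1.2 + 3 − 0.6 + 2.7 = 6.30

6.30%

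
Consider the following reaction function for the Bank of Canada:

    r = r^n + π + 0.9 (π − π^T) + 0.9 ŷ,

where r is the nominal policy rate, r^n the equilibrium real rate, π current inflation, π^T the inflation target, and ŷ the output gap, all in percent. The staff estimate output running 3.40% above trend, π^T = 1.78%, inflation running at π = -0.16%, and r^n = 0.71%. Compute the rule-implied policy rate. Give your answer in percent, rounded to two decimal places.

Output 3.40% above potential → ŷ = 3.40.
r = 0.71 + (-0.16) + 0.9 × (-0.16 − 1.78) + 0.9 × 3.40
   = 0.71 − 0.16 − 1.746 + 3.06 = 1.86

1.86%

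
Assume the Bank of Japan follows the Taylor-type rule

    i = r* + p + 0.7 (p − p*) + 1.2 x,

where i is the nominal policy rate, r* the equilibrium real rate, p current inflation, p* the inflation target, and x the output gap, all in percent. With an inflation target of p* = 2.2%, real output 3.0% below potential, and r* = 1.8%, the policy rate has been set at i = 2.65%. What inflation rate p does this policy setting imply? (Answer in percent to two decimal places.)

3.52%

Output 3.0% below potential → x = -3.0.
Collecting p: i = r* + (1 + 0.7) p − 0.7 p* + 1.2 x
1.7 p = 2.65 − 1.8 + 0.7 × 2.2 − 1.2 × (-3.0) = 5.99
p = 5.99 / 1.7 = 3.52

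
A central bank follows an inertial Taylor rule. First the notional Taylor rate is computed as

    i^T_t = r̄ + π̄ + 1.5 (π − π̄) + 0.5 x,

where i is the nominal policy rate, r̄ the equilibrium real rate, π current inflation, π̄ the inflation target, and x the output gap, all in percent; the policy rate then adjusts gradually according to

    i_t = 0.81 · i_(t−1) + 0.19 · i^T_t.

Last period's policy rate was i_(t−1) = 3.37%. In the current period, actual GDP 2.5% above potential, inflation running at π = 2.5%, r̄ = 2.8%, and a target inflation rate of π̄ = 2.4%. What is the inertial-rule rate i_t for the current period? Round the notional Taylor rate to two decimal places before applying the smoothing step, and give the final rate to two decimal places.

3.98%

Output 2.5% above potential → x = 2.5.
i^T_t = 2.8 + 2.4 + 1.5 × (2.5 − 2.4) + 0.5 × 2.5
   = 2.8 + 2.4 + 0.15 + 1.25 = 6.60
i_t = 0.81 × 3.37 + 0.19 × 6.60 = 2.7297 + 1.254 = 3.98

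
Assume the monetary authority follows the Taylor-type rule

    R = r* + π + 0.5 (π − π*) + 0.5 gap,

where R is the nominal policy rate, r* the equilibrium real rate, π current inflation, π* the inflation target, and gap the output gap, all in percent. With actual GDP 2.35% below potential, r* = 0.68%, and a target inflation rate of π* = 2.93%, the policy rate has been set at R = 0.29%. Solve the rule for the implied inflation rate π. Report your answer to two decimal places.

1.50%

Output 2.35% below potential → gap = -2.35.
Collecting π: R = r* + (1 + 0.5) π − 0.5 π* + 0.5 gap
1.5 π = 0.29 − 0.68 + 0.5 × 2.93 − 0.5 × (-2.35) = 2.25
π = 2.25 / 1.5 = 1.50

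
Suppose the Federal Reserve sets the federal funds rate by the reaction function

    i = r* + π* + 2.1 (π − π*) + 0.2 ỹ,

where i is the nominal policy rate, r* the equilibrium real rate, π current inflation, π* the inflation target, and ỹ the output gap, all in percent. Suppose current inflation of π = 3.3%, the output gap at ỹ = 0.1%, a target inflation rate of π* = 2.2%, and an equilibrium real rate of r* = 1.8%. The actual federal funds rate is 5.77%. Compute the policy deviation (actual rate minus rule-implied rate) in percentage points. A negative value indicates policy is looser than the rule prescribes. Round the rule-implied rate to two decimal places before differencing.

-0.56 pp

i = 1.8 + 2.2 + 2.1 × (3.3 − 2.2) + 0.2 × 0.1
   = 1.8 + 2.2 + 2.31 + 0.02 = 6.33
Deviation = 5.77 − 6.33 = -0.56 pp.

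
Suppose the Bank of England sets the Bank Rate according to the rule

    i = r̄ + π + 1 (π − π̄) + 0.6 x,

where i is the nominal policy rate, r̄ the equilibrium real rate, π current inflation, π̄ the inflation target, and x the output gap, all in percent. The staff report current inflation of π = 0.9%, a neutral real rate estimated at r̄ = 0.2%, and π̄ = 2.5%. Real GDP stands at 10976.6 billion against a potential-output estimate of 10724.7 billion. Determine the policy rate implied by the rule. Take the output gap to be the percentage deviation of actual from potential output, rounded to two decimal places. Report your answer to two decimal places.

0.91%

Output gap = 100 × (10976.6 − 10724.7) / 10724.7 = 2.35%.
i = 0.20 + 0.90 + 1 × (0.90 − 2.50) + 0.6 × 2.35
   = 0.20 + 0.9 − 1.6 + 1.41 = 0.91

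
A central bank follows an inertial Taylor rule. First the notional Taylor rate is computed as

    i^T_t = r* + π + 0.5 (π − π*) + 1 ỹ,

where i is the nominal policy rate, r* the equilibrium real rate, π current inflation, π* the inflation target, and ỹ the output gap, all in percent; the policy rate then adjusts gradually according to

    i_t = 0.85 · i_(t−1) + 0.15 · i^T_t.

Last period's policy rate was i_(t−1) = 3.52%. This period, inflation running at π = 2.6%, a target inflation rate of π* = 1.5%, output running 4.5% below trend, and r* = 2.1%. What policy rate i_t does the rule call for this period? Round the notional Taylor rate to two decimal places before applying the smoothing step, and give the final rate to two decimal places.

3.10%

Output 4.5% below potential → ỹ = -4.5.
i^T_t = 2.1 + 2.6 + 0.5 × (2.6 − 1.5) + 1 × (-4.5)
   = 2.1 + 2.6 + 0.55 − 4.5 = 0.75
i_t = 0.85 × 3.52 + 0.15 × 0.75 = 2.992 + 0.1125 = 3.10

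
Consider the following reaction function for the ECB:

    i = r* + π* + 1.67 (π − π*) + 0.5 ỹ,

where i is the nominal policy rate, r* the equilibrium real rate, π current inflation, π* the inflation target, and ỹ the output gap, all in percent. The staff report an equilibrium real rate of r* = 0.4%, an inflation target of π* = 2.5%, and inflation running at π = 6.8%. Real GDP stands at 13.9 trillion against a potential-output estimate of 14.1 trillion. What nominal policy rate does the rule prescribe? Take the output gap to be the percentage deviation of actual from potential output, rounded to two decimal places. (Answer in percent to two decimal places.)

Output gap = 100 × (13.9 − 14.1) / 14.1 = -1.42%.
i = 0.40 + 2.50 + 1.67 × (6.80 − 2.50) + 0.5 × (-1.42)
   = 0.40 + 2.5 + 7.181 − 0.71 = 9.37

9.37%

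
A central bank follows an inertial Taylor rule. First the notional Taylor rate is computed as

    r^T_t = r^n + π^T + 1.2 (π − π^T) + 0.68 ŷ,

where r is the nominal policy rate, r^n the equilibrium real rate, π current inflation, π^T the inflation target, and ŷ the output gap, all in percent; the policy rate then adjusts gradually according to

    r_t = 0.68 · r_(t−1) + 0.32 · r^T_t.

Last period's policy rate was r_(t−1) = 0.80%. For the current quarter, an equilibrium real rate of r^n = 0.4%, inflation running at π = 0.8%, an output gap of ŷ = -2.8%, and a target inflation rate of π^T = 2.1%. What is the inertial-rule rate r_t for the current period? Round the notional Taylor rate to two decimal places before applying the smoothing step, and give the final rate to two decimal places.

r^T_t = 0.4 + 2.1 + 1.2 × (0.8 − 2.1) + 0.68 × (-2.8)
   = 0.4 + 2.1 − 1.56 − 1.904 = -0.96
r_t = 0.68 × 0.80 + 0.32 × (-0.96) = 0.544 − 0.3072 = 0.24

0.24%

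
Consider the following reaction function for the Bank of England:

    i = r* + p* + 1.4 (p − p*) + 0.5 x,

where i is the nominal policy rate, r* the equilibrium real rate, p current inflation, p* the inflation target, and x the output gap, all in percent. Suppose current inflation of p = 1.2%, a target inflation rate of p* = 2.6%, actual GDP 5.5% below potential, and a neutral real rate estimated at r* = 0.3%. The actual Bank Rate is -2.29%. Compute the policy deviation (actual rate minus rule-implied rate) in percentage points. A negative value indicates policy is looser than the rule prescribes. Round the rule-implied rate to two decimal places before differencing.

-0.48 pp

Output 5.5% below potential → x = -5.5.
i = 0.3 + 2.6 + 1.4 × (1.2 − 2.6) + 0.5 × (-5.5)
   = 0.3 + 2.6 − 1.96 − 2.75 = -1.81
Deviation = -2.29 − (-1.81) = -0.48 pp.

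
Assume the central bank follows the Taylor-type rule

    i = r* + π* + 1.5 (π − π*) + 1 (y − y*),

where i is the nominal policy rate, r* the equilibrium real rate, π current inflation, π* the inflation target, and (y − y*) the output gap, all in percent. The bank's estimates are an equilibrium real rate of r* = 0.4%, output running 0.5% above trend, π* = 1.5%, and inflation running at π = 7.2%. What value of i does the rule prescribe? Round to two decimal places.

Output 0.5% above potential → (y − y*) = 0.5.
i = 0.4 + 1.5 + 1.5 × (7.2 − 1.5) + 1 × 0.5
   = 0.4 + 1.5 + 8.55 + 0.5 = 10.95

10.95%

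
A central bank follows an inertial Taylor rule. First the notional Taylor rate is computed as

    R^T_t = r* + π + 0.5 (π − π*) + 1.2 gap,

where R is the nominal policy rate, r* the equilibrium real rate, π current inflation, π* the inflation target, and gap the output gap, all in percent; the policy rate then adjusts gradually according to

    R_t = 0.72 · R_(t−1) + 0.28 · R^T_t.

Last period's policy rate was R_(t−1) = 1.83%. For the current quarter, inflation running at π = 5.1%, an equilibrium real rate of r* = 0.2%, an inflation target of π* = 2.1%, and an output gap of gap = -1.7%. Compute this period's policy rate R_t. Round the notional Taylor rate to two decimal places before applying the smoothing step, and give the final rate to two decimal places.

2.65%

R^T_t = 0.2 + 5.1 + 0.5 × (5.1 − 2.1) + 1.2 × (-1.7)
   = 0.2 + 5.1 + 1.5 − 2.04 = 4.76
R_t = 0.72 × 1.83 + 0.28 × 4.76 = 1.3176 + 1.3328 = 2.65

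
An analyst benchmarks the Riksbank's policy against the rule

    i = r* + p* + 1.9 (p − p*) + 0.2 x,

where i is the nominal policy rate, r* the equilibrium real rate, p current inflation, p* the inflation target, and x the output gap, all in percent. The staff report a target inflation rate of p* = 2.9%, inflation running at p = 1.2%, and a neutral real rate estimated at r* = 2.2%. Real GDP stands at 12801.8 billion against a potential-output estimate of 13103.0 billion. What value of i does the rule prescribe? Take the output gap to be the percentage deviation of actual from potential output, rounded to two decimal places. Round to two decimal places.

1.41%

Output gap = 100 × (12801.8 − 13103.0) / 13103.0 = -2.30%.
i = 2.20 + 2.90 + 1.9 × (1.20 − 2.90) + 0.2 × (-2.30)
   = 2.20 + 2.9 − 3.23 − 0.46 = 1.41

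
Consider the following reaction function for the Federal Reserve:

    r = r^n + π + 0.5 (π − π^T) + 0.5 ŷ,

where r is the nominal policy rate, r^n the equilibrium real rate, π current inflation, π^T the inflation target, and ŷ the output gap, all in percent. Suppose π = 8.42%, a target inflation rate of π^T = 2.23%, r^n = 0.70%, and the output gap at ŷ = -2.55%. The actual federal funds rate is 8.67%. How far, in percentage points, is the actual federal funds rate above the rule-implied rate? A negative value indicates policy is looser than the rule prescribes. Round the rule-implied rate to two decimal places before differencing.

-2.27 pp

r = 0.70 + 8.42 + 0.5 × (8.42 − 2.23) + 0.5 × (-2.55)
   = 0.70 + 8.42 + 3.095 − 1.275 = 10.94
Deviation = 8.67 − 10.94 = -2.27 pp.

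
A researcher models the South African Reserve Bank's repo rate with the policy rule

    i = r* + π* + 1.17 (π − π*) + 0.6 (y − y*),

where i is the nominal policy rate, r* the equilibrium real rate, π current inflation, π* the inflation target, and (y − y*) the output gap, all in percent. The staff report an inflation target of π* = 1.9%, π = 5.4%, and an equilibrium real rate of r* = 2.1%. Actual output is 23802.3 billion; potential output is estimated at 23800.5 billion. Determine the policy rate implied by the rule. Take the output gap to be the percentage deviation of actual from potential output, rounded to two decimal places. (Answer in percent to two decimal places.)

Output gap = 100 × (23802.3 − 23800.5) / 23800.5 = 0.01%.
i = 2.10 + 1.90 + 1.17 × (5.40 − 1.90) + 0.6 × 0.01
   = 2.10 + 1.9 + 4.095 + 0.006 = 8.10

8.10%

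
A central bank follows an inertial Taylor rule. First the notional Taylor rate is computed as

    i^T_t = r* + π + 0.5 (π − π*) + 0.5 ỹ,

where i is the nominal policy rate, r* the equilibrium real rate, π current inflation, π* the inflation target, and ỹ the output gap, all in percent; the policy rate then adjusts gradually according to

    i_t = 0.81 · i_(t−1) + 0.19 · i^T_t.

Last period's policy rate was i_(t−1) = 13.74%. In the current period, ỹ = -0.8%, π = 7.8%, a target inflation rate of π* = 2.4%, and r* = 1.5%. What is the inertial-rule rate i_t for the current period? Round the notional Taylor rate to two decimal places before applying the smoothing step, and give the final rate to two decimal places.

13.33%

i^T_t = 1.5 + 7.8 + 0.5 × (7.8 − 2.4) + 0.5 × (-0.8)
   = 1.5 + 7.8 + 2.7 − 0.4 = 11.60
i_t = 0.81 × 13.74 + 0.19 × 11.60 = 11.1294 + 2.204 = 13.33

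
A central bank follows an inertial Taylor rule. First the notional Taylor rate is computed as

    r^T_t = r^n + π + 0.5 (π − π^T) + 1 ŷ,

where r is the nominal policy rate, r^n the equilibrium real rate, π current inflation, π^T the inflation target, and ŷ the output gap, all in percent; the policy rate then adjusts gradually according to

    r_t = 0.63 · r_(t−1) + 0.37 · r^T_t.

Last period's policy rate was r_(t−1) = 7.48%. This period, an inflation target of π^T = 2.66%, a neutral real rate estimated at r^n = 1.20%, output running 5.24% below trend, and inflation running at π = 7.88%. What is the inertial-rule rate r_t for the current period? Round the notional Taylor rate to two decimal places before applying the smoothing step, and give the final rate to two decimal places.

7.10%

Output 5.24% below potential → ŷ = -5.24.
r^T_t = 1.20 + 7.88 + 0.5 × (7.88 − 2.66) + 1 × (-5.24)
   = 1.20 + 7.88 + 2.61 − 5.24 = 6.45
r_t = 0.63 × 7.48 + 0.37 × 6.45 = 4.7124 + 2.3865 = 7.10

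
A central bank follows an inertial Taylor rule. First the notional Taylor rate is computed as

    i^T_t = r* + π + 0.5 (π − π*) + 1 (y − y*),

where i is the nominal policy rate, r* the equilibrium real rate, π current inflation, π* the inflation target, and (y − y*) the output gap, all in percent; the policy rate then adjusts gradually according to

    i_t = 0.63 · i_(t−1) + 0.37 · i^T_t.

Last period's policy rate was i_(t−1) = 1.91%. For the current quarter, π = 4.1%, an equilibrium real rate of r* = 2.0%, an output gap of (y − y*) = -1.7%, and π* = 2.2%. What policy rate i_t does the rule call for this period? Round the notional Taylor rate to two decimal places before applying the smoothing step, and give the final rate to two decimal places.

3.18%

i^T_t = 2.0 + 4.1 + 0.5 × (4.1 − 2.2) + 1 × (-1.7)
   = 2.0 + 4.1 + 0.95 − 1.7 = 5.35
i_t = 0.63 × 1.91 + 0.37 × 5.35 = 1.2033 + 1.9795 = 3.18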